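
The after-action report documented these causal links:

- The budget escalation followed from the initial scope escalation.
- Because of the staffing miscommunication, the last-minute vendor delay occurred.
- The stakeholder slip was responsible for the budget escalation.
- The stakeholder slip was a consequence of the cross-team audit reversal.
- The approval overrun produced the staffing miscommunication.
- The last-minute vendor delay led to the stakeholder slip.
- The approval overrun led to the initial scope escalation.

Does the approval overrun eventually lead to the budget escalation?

There is a causal chain: the approval overrun → the initial scope escalation → the budget escalation.

Yes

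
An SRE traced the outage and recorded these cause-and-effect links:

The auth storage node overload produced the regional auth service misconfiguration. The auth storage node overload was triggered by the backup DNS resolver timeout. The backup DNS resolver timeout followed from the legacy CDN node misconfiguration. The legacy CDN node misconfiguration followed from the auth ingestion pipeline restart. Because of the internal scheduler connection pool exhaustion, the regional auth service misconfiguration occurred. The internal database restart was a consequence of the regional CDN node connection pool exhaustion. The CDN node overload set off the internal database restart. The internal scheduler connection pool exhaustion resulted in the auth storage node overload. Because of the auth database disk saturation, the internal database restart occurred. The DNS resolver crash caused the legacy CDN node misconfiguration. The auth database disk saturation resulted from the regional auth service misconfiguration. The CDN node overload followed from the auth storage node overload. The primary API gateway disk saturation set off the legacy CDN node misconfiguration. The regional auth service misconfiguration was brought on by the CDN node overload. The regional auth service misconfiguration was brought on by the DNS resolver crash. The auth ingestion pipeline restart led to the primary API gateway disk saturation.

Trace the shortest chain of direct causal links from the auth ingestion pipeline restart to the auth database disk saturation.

the auth ingestion pipeline restart → the legacy CDN node misconfiguration
the legacy CDN node misconfiguration → the backup DNS resolver timeout
the backup DNS resolver timeout → the auth storage node overload
the auth storage node overload → the regional auth service misconfiguration
the regional auth service misconfiguration → the auth database disk saturation
Length: 5 steps.

the auth ingestion pipeline restart → the legacy CDN node misconfiguration → the backup DNS resolver timeout → the auth storage node overload → the regional auth service misconfiguration → the auth database disk saturation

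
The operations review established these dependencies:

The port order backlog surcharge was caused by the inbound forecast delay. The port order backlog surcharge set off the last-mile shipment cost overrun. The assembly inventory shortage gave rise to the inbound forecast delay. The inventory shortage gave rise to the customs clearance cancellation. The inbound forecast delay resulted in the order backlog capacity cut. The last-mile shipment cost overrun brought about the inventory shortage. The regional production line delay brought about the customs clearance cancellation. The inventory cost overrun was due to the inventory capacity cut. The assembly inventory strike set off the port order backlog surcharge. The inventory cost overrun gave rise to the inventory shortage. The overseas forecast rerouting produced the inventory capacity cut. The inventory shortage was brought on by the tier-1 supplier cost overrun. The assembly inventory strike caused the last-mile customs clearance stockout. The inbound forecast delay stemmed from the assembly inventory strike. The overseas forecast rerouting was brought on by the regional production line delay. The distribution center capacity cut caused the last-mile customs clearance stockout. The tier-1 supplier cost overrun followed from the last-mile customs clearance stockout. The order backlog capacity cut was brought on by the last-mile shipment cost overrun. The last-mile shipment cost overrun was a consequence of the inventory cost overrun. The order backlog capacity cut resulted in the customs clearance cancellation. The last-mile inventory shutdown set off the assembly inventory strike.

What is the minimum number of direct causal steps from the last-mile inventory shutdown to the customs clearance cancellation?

Shortest chain: the last-mile inventory shutdown → the assembly inventory strike → the inbound forecast delay → the order backlog capacity cut → the customs clearance cancellation.

4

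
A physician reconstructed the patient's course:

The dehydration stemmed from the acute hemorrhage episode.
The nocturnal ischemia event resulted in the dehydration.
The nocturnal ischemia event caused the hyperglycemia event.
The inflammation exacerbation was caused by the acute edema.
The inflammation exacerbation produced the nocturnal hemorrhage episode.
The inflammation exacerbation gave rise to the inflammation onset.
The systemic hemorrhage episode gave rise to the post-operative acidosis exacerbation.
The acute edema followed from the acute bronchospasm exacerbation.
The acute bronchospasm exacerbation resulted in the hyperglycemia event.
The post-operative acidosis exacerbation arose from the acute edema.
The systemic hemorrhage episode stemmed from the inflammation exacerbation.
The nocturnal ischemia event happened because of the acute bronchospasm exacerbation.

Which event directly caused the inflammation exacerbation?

the acute edema

Upstream contributors include the acute bronchospasm exacerbation, but only the acute edema feeds directly into the inflammation exacerbation.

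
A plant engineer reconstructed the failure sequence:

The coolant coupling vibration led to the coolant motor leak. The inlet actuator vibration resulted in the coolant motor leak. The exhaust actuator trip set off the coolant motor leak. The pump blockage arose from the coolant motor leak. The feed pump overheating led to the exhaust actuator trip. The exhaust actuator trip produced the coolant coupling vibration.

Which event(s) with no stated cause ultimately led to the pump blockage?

the feed pump overheating, the inlet actuator vibration

Tracing upstream from the pump blockage: the pump blockage ← the coolant motor leak ← the exhaust actuator trip ← the feed pump overheating.
A separate upstream branch: the pump blockage ← the coolant motor leak ← the inlet actuator vibration.
Each of those chain origins has no stated cause.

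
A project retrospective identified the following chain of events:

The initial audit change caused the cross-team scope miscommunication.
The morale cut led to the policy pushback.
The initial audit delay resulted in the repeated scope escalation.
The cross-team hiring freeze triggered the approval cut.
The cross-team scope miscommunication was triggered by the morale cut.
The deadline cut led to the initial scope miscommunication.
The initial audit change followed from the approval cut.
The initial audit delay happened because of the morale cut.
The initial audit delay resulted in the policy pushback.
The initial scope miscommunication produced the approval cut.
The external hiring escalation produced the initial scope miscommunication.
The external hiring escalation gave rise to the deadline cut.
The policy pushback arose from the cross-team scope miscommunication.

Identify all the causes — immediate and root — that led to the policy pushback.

Immediate causes of the policy pushback: the morale cut, the initial audit delay, the cross-team scope miscommunication.
Further upstream: the external hiring escalation, the deadline cut, the initial scope miscommunication, the cross-team hiring freeze, the approval cut, the initial audit change.

the approval cut, the cross-team hiring freeze, the cross-team scope miscommunication, the deadline cut, the external hiring escalation, the initial audit change, the initial audit delay, the initial scope miscommunication, the morale cut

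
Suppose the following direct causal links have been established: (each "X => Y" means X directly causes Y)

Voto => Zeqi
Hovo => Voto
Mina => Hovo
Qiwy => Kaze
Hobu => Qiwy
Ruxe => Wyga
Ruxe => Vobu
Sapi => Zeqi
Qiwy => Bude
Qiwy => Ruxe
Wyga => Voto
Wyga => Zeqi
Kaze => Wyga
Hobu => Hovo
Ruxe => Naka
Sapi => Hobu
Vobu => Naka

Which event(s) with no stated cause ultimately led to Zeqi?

Mina, Sapi

Tracing upstream from Zeqi: Zeqi ← Sapi.
A separate upstream branch: Zeqi ← Voto ← Hovo ← Mina.
Each of those chain origins has no stated cause.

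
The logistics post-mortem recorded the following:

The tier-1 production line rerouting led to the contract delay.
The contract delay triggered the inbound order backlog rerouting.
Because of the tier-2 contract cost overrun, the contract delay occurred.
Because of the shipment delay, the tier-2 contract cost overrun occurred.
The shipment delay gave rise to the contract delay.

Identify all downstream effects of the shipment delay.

the contract delay, the inbound order backlog rerouting, the tier-2 contract cost overrun

Direct effects: the tier-2 contract cost overrun, the contract delay.
2 steps out: the inbound order backlog rerouting.
Not reachable from it: the tier-1 production line rerouting.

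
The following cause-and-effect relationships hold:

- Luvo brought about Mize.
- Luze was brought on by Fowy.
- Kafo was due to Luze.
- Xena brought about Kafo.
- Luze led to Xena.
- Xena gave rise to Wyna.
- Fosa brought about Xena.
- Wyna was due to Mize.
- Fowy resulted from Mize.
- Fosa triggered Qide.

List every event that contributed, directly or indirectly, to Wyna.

Immediate causes of Wyna: Mize, Xena.
Further upstream: Fosa, Luvo, Fowy, Luze.

Fosa, Fowy, Luvo, Luze, Mize, Xena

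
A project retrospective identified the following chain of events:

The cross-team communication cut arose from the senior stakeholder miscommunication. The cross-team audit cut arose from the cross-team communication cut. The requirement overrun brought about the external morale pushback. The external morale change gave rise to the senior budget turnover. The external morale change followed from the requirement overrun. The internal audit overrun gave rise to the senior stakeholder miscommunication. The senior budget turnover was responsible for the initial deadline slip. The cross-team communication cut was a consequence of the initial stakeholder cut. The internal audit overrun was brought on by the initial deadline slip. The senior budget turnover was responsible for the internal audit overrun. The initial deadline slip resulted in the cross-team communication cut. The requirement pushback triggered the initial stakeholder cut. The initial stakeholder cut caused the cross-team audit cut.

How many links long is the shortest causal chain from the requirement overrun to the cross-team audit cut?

Shortest chain: the requirement overrun → the external morale change → the senior budget turnover → the initial deadline slip → the cross-team communication cut → the cross-team audit cut.

5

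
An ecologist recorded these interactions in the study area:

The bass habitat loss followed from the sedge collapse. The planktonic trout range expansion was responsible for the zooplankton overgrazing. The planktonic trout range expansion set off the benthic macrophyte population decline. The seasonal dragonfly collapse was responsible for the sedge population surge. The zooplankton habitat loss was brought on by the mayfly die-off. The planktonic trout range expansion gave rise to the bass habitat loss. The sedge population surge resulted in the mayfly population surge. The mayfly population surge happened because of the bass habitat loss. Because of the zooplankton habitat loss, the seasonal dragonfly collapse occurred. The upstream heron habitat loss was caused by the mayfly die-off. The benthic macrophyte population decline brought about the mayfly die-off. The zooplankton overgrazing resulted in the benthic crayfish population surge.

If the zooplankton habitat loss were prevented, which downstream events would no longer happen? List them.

the seasonal dragonfly collapse, the sedge population surge

Downstream of the zooplankton habitat loss: the seasonal dragonfly collapse, the sedge population surge, the mayfly population surge.
Of those, still caused via another path: the mayfly population surge.
The remainder have no surviving cause.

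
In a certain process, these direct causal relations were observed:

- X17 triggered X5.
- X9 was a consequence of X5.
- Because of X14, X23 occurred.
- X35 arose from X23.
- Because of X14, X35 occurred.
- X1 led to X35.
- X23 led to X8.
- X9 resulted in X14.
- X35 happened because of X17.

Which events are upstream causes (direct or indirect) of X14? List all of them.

X17, X5, X9

Immediate cause of X14: X9.
Further upstream: X17, X5.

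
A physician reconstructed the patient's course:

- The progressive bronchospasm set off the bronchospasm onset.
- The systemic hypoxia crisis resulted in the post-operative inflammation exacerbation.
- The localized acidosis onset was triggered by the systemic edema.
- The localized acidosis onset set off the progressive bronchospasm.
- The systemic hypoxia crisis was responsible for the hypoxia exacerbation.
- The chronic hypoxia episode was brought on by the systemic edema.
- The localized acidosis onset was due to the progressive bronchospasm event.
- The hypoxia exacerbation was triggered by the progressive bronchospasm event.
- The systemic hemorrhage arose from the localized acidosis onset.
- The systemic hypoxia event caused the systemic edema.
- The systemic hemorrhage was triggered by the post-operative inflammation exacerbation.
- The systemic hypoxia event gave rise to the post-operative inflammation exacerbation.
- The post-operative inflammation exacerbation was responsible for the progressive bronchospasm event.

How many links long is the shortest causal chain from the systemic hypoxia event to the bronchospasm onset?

4

Shortest chain: the systemic hypoxia event → the systemic edema → the localized acidosis onset → the progressive bronchospasm → the bronchospasm onset.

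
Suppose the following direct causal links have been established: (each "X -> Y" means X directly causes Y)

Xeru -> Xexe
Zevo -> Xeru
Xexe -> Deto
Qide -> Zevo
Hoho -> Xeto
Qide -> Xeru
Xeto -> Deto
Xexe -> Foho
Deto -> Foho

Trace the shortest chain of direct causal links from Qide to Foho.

Qide → Xeru
Xeru → Xexe
Xexe → Foho
Length: 3 steps.

Qide → Xeru → Xexe → Foho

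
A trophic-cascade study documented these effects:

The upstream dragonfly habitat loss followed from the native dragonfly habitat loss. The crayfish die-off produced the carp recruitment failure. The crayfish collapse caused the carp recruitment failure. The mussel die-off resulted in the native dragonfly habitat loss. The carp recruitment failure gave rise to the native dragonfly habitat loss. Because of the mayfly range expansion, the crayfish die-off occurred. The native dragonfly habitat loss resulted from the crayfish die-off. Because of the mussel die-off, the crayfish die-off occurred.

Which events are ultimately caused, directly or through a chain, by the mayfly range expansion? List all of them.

Direct effects: the crayfish die-off.
2 steps out: the carp recruitment failure, the native dragonfly habitat loss.
3 steps out: the upstream dragonfly habitat loss.
Not reachable from it: the crayfish collapse, the mussel die-off.

the carp recruitment failure, the crayfish die-off, the native dragonfly habitat loss, the upstream dragonfly habitat loss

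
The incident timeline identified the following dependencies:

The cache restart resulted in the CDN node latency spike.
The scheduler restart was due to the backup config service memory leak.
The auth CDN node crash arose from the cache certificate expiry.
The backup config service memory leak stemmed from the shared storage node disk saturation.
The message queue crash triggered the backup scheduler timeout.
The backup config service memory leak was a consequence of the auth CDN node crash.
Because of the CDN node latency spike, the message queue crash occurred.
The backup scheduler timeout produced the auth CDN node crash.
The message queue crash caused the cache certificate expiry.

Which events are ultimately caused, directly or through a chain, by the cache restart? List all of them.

the CDN node latency spike, the auth CDN node crash, the backup config service memory leak, the backup scheduler timeout, the cache certificate expiry, the message queue crash, the scheduler restart

Direct effects: the CDN node latency spike.
2 steps out: the message queue crash.
3 steps out: the backup scheduler timeout, the cache certificate expiry.
4 steps out: the auth CDN node crash.
5 steps out: the backup config service memory leak.
6 steps out: the scheduler restart.
Not reachable from it: the shared storage node disk saturation.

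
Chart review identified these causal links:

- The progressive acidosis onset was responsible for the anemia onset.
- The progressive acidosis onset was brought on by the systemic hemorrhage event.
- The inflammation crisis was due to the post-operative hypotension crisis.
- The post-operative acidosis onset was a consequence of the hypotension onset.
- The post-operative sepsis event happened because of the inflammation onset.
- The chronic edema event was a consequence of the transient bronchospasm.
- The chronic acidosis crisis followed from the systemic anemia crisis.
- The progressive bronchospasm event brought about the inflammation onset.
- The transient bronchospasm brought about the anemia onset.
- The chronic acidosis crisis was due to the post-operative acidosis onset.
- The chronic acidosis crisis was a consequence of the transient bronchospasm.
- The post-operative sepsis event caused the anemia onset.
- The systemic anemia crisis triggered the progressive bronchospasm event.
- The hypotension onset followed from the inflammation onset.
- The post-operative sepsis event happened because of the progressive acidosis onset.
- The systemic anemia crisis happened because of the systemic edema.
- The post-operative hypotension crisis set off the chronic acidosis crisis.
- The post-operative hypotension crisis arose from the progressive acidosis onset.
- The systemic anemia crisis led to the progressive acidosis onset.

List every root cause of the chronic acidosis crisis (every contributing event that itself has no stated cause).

the systemic edema, the systemic hemorrhage event, the transient bronchospasm

Tracing upstream from the chronic acidosis crisis: the chronic acidosis crisis ← the systemic anemia crisis ← the systemic edema.
A separate upstream branch: the chronic acidosis crisis ← the post-operative hypotension crisis ← the progressive acidosis onset ← the systemic hemorrhage event.
A separate upstream branch: the chronic acidosis crisis ← the transient bronchospasm.
Each of those chain origins has no stated cause.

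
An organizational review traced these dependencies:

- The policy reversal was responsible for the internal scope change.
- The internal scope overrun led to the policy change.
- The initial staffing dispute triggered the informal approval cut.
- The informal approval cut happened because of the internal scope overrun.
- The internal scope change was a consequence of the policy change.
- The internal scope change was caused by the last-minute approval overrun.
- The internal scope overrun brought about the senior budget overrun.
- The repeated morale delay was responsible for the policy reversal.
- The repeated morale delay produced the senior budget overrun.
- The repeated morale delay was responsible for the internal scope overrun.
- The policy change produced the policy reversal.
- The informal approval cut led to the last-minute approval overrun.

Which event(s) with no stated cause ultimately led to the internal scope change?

Tracing upstream from the internal scope change: the internal scope change ← the policy reversal ← the repeated morale delay.
A separate upstream branch: the internal scope change ← the last-minute approval overrun ← the informal approval cut ← the initial staffing dispute.
Each of those chain origins has no stated cause.

the initial staffing dispute, the repeated morale delay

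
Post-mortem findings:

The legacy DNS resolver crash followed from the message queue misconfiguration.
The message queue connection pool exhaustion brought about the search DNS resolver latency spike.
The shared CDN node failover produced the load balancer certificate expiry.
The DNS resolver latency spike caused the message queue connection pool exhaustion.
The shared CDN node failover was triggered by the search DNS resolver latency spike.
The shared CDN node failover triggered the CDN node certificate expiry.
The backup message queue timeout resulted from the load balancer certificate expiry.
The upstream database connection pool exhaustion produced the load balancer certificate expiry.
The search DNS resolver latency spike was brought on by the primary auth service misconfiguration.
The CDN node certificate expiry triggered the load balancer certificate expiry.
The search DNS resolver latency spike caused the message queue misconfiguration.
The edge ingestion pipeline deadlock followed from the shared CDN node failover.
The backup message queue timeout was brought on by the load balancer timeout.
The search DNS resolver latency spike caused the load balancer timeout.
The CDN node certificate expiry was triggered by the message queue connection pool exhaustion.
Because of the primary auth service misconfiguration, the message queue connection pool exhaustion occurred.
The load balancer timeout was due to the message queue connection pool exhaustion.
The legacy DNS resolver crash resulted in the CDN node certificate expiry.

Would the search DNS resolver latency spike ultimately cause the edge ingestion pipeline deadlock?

There is a causal chain: the search DNS resolver latency spike → the shared CDN node failover → the edge ingestion pipeline deadlock.

Yes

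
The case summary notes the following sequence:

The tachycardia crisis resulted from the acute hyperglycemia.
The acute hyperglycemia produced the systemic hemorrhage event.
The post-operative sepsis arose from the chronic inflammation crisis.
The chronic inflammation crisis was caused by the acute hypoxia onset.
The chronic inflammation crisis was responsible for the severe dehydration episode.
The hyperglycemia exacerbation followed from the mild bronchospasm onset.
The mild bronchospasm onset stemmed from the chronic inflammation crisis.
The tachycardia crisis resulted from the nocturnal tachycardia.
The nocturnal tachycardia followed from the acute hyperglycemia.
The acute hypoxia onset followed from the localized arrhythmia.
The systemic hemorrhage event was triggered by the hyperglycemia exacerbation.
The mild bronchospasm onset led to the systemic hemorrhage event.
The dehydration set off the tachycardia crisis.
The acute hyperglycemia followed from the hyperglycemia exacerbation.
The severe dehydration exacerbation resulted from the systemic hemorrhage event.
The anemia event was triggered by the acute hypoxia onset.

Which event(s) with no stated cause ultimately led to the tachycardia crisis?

the dehydration, the localized arrhythmia

Tracing upstream from the tachycardia crisis: the tachycardia crisis ← the acute hyperglycemia ← the hyperglycemia exacerbation ← the mild bronchospasm onset ← the chronic inflammation crisis ← the acute hypoxia onset ← the localized arrhythmia.
A separate upstream branch: the tachycardia crisis ← the dehydration.
Each of those chain origins has no stated cause.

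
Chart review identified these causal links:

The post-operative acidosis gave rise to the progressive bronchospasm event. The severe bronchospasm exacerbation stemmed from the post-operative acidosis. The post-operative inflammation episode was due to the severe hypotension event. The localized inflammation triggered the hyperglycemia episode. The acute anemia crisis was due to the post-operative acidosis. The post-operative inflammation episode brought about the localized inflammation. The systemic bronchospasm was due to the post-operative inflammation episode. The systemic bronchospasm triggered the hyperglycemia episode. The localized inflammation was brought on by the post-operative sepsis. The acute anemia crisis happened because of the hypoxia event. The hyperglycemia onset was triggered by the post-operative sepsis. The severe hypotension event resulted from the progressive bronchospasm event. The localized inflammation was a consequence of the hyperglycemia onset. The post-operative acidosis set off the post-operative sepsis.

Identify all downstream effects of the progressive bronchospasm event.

Direct effects: the severe hypotension event.
2 steps out: the post-operative inflammation episode.
3 steps out: the systemic bronchospasm, the localized inflammation.
4 steps out: the hyperglycemia episode.
Not reachable from it: the post-operative acidosis, the acute anemia crisis, the post-operative sepsis, the hyperglycemia onset, the severe bronchospasm exacerbation, the hypoxia event.

the hyperglycemia episode, the localized inflammation, the post-operative inflammation episode, the severe hypotension event, the systemic bronchospasm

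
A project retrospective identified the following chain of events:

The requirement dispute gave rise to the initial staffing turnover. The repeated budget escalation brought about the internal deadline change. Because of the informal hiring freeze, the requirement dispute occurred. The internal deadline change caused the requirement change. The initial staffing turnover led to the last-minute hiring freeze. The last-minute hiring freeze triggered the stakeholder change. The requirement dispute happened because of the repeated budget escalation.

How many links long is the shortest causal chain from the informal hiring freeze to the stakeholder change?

4

Shortest chain: the informal hiring freeze → the requirement dispute → the initial staffing turnover → the last-minute hiring freeze → the stakeholder change.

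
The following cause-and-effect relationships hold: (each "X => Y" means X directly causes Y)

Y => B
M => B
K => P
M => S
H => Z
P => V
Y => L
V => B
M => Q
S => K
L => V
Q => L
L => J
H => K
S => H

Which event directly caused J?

L

Upstream contributors include M, Q, Y, but only L feeds directly into J.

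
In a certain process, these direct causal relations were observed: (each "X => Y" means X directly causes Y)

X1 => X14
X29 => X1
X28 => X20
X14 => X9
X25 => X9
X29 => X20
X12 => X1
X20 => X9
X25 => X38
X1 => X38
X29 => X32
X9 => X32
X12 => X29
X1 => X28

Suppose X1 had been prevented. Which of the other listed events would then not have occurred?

Downstream of X1: X28, X20, X14, X9, X32, X38.
Of those, still caused via another path: X20, X9, X32, X38.
The remainder have no surviving cause.

X14, X28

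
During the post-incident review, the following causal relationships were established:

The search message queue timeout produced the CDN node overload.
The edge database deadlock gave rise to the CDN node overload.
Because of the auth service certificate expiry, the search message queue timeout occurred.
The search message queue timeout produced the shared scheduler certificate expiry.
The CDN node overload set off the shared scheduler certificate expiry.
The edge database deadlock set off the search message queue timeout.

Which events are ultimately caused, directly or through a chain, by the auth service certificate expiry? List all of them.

Direct effects: the search message queue timeout.
2 steps out: the CDN node overload, the shared scheduler certificate expiry.
Not reachable from it: the edge database deadlock.

the CDN node overload, the search message queue timeout, the shared scheduler certificate expiry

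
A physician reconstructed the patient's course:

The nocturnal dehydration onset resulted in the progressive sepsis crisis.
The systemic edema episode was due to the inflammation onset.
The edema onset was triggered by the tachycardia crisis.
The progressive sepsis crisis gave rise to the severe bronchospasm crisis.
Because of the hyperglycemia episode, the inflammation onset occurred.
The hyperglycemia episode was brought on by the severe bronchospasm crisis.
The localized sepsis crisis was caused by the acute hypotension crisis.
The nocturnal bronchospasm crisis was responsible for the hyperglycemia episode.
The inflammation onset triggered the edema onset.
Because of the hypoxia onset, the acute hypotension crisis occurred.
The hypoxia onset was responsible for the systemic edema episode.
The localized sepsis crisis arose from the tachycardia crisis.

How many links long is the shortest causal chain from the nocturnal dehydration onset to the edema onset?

5

Shortest chain: the nocturnal dehydration onset → the progressive sepsis crisis → the severe bronchospasm crisis → the hyperglycemia episode → the inflammation onset → the edema onset.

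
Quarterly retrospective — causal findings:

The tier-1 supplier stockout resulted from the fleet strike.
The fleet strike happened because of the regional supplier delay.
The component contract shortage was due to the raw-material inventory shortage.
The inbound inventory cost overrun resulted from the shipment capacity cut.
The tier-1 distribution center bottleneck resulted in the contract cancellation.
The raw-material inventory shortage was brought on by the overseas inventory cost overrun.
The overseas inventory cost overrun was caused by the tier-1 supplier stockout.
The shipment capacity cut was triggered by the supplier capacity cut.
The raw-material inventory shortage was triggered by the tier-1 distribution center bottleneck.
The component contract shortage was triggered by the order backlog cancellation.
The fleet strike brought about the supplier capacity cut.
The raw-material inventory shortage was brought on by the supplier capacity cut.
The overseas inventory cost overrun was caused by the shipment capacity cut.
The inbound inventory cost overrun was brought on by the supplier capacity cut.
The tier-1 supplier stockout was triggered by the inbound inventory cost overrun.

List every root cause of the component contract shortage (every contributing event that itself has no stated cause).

Tracing upstream from the component contract shortage: the component contract shortage ← the raw-material inventory shortage ← the tier-1 distribution center bottleneck.
A separate upstream branch: the component contract shortage ← the raw-material inventory shortage ← the supplier capacity cut ← the fleet strike ← the regional supplier delay.
A separate upstream branch: the component contract shortage ← the order backlog cancellation.
Each of those chain origins has no stated cause.

the order backlog cancellation, the regional supplier delay, the tier-1 distribution center bottleneck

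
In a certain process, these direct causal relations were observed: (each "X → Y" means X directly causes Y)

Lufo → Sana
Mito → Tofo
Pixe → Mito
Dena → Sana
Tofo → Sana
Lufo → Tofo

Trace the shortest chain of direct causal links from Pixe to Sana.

Pixe → Mito
Mito → Tofo
Tofo → Sana
Length: 3 steps.

Pixe → Mito → Tofo → Sana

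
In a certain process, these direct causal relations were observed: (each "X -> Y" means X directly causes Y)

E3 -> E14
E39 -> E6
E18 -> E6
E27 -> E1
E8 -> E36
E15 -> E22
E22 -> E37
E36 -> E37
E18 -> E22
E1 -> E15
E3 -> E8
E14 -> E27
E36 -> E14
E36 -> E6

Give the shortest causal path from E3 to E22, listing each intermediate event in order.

E3 → E14 → E27 → E1 → E15 → E22

E3 → E14
E14 → E27
E27 → E1
E1 → E15
E15 → E22
Length: 5 steps.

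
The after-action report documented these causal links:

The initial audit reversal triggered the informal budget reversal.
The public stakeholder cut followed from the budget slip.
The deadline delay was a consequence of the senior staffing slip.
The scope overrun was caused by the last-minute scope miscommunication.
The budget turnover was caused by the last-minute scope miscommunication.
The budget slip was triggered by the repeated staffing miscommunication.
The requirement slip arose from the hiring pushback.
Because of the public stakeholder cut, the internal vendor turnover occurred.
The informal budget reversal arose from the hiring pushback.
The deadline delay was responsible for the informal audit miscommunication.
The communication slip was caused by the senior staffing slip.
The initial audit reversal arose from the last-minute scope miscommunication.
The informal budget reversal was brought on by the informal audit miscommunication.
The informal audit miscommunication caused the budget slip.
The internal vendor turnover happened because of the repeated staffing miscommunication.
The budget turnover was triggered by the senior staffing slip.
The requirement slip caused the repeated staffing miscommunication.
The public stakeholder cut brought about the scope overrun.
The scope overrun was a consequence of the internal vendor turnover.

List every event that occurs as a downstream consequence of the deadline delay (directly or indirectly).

the budget slip, the informal audit miscommunication, the informal budget reversal, the internal vendor turnover, the public stakeholder cut, the scope overrun

Direct effects: the informal audit miscommunication.
2 steps out: the budget slip, the informal budget reversal.
3 steps out: the public stakeholder cut.
4 steps out: the internal vendor turnover, the scope overrun.
Not reachable from it: the last-minute scope miscommunication, the initial audit reversal, the hiring pushback, the senior staffing slip, the budget turnover, the requirement slip, the communication slip, the repeated staffing miscommunication.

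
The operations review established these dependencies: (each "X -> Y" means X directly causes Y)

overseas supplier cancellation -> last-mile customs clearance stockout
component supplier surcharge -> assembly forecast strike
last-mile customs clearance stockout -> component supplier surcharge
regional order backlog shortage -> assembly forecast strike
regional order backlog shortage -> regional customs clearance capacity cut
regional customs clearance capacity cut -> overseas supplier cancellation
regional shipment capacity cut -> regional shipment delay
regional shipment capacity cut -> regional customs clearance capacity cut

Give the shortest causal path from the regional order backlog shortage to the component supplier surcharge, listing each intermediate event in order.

the regional order backlog shortage → the regional customs clearance capacity cut → the overseas supplier cancellation → the last-mile customs clearance stockout → the component supplier surcharge

the regional order backlog shortage → the regional customs clearance capacity cut
the regional customs clearance capacity cut → the overseas supplier cancellation
the overseas supplier cancellation → the last-mile customs clearance stockout
the last-mile customs clearance stockout → the component supplier surcharge
Length: 4 steps.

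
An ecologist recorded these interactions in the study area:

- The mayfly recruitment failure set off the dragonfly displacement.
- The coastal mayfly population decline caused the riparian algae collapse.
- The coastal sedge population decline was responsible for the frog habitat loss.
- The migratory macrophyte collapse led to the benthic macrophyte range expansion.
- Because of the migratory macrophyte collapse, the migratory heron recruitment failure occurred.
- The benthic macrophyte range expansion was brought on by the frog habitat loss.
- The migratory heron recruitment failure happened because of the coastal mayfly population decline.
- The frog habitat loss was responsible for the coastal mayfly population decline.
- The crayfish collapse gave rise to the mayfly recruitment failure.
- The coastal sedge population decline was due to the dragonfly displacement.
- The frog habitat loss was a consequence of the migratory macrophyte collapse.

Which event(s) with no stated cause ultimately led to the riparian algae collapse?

Tracing upstream from the riparian algae collapse: the riparian algae collapse ← the coastal mayfly population decline ← the frog habitat loss ← the coastal sedge population decline ← the dragonfly displacement ← the mayfly recruitment failure ← the crayfish collapse.
A separate upstream branch: the riparian algae collapse ← the coastal mayfly population decline ← the frog habitat loss ← the migratory macrophyte collapse.
Each of those chain origins has no stated cause.

the crayfish collapse, the migratory macrophyte collapse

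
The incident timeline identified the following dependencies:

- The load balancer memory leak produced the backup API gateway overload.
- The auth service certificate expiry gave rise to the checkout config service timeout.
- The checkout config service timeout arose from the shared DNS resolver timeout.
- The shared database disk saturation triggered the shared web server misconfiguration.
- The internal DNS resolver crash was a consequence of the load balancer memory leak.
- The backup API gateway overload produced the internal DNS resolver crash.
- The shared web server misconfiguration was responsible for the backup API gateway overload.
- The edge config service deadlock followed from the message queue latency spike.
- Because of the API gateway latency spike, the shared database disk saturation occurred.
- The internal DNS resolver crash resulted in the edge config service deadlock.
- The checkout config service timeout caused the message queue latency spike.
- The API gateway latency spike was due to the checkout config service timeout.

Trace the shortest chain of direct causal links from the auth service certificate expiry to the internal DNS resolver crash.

the auth service certificate expiry → the checkout config service timeout
the checkout config service timeout → the API gateway latency spike
the API gateway latency spike → the shared database disk saturation
the shared database disk saturation → the shared web server misconfiguration
the shared web server misconfiguration → the backup API gateway overload
the backup API gateway overload → the internal DNS resolver crash
Length: 6 steps.

the auth service certificate expiry → the checkout config service timeout → the API gateway latency spike → the shared database disk saturation → the shared web server misconfiguration → the backup API gateway overload → the internal DNS resolver crash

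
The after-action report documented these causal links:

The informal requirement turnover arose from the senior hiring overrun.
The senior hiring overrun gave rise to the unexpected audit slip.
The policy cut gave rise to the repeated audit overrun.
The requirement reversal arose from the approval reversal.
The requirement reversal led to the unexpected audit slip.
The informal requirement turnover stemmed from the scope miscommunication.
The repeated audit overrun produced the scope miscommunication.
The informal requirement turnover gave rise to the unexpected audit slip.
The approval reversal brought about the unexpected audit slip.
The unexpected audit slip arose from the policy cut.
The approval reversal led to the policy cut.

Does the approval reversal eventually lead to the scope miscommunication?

Yes

There is a causal chain: the approval reversal → the policy cut → the repeated audit overrun → the scope miscommunication.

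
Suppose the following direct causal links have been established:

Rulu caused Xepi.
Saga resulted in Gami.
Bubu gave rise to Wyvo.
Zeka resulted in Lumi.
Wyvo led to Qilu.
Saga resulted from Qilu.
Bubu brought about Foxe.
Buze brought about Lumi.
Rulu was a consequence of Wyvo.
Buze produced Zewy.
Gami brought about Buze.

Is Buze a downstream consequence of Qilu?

There is a causal chain: Qilu → Saga → Gami → Buze.

Yes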